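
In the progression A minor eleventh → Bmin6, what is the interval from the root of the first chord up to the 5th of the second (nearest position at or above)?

major sixth

The root of A minor eleventh is A; the 5th of Bmin6 is F♯.
A up to F♯ spans 6 letter names and 9 semitones — a major sixth.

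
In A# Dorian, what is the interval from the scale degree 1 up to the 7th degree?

A# dorian: A# B# C# D# E# F## G#.
So we need the interval from A# up to G#.
From A# to G#: 10 semitones over a seventh = minor.

m7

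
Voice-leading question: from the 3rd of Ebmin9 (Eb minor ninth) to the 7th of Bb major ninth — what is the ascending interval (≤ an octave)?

A2

Ebmin9 (Eb minor ninth) has Gb as its 3rd, and Bb major ninth has A as its 7th.
2 letter names make it a second; at 3 semitones (a half step wider than major) the quality is augmented.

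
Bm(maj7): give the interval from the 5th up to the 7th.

major third

Spelling the chord: B D F♯ A♯.
That puts F♯ below A♯.
Counting 3 letters and 4 half steps from F♯ gives a major third.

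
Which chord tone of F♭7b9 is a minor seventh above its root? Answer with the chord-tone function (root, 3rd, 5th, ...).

7th

F♭7b9: F♭-A♭-C♭-E𝄫-G𝄫.
The root is F♭. A minor seventh above F♭ is E𝄫.
E𝄫 is the chord's 7th.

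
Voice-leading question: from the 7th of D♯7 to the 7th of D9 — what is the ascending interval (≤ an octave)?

diminished 8th

D♯7 has C♯ as its 7th, and D9 has C as its 7th.
From C♯ to C: 11 semitones over an octave = diminished.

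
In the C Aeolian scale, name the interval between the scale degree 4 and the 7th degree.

perfect fourth

The scale runs C D Eb F G Ab Bb.
The scale degree 4 is F and the 7th degree is Bb.
From F to Bb is 5 semitones, exactly the perfect fourth.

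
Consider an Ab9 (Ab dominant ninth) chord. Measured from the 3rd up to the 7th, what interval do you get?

diminished fifth

Ab9 is spelled Ab, C, Eb, Gb, Bb.
That puts C below Gb.
C up to Gb is 6 semitones, a half step narrower than a perfect fifth, so the interval is diminished.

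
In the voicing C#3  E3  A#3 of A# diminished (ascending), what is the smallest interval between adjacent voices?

Adjacent intervals: C#3→E3 = minor third; E3→A#3 = augmented fourth.
The smallest is C#3 to E3, a minor third (3 semitones).

minor third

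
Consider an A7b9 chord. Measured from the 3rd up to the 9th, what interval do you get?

diminished 7th

The chord tones of A dominant seventh flat nine are A, C#, E, G, Bb.
3rd = C#; 9th = Bb.
7 letter names make it a seventh; at 9 semitones (a whole step narrower than major) the quality is diminished.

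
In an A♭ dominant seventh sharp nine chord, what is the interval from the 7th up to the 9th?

Spelling the chord: A♭–C–E♭–G♭–B.
The 7th is G♭ and the 9th is B.
G♭ up to B is 5 semitones, a half step wider than a major third, so the interval is augmented.

augmented 3rd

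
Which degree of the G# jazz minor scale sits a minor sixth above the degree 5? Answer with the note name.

B

The scale is G# A# B C# D# E# F##.
The degree 5 is D#; a minor sixth above that is B — scale degree 3.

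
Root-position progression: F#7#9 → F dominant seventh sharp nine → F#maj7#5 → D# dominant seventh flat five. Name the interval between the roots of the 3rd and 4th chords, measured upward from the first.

major 6th

The roots are F# and D#.
From F# to D# is 9 semitones, exactly the major sixth.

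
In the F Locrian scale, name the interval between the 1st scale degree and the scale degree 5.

diminished 5th

The scale runs F Gb Ab Bb Cb Db Eb.
That puts F below Cb.
5 letter names make it a fifth; at 6 semitones (a half step narrower than perfect) the quality is diminished.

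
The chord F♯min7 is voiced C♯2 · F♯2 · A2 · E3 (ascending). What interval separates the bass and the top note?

minor 10th

The outer voices are C♯2 and E3.
C♯ up to E is 15 semitones, a half step narrower than a major tenth, so the interval is minor.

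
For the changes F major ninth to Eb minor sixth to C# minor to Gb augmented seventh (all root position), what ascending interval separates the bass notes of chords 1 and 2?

The roots are F and Eb.
From F to Eb: 10 semitones over a seventh = minor.

m7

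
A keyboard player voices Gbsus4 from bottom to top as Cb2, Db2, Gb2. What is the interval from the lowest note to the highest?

perfect fifth

The outer voices are Cb2 and Gb2.
Counting 5 letters and 7 half steps from Cb gives a perfect fifth.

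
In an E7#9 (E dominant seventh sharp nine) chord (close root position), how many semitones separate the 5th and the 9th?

8

E7#9: E-G#-B-D-F##.
B to F## is an augmented fifth: 8 semitones.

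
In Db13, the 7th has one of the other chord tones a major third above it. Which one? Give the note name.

Eb

Spelling the chord: Db-F-Ab-Cb-Eb-Bb.
The 7th is Cb. A major third above Cb is Eb.
Eb is the chord's 9th.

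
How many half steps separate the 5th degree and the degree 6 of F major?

2

The scale is F G A B♭ C D E.
C up to D is a major second — 2 semitones.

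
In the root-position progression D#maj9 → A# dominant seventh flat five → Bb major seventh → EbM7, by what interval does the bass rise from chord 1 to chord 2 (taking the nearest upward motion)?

The roots are D# and A#.
D# up to A# spans 5 letter names and 7 semitones — a perfect fifth.

perfect fifth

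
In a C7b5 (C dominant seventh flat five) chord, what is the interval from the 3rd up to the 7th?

diminished 5th

C7b5 (C dominant seventh flat five): C E G♭ B♭.
The 3rd is E and the 7th is B♭.
From E to B♭: 6 semitones over a fifth = diminished.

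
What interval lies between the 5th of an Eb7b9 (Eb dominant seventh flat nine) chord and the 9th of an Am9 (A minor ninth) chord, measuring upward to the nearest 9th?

A1

Eb7b9 (Eb dominant seventh flat nine) has Bb as its 5th, and Am9 (A minor ninth) has B as its 9th.
Bb up to B is 1 semitone, a half step wider than a perfect unison, so the interval is augmented.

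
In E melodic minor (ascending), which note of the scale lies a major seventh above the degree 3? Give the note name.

F#

The scale is E F# G A B C# D#.
The degree 3 is G; a major seventh above that is F# — scale degree 2.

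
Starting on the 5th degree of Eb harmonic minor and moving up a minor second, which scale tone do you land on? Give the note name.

Cb

The scale is Eb F Gb Ab Bb Cb D.
The 5th degree is Bb; a minor second above that is Cb — scale degree 6.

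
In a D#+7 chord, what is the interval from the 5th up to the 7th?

D# augmented seventh is spelled D#-F##-A##-C#.
5th = A##; 7th = C#.
3 letter names make it a third; at 2 semitones (a whole step narrower than major) the quality is diminished.

diminished third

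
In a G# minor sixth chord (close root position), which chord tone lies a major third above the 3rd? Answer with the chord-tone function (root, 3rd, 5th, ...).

G#min6 is spelled G#-B-D#-E#.
The 3rd is B. A major third above B is D#.
D# is the chord's 5th.

5th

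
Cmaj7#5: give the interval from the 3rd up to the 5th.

M3

C augmented major seventh is spelled C E G♯ B.
So we need the interval from E up to G♯.
E up to G♯ spans 3 letter names and 4 semitones — a major third.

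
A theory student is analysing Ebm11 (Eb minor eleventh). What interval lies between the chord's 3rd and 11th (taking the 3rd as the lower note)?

major ninth

Ebm11 (Eb minor eleventh): Eb, Gb, Bb, Db, F, Ab.
The 3rd is Gb and the 11th is Ab.
Gb up to Ab spans 9 letter names and 14 semitones — a major ninth.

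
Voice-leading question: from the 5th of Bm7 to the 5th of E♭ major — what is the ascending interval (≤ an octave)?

Bm7 has F♯ as its 5th, and E♭ major has B♭ as its 5th.
4 letter names make it a fourth; at 4 semitones (a half step narrower than perfect) the quality is diminished.

diminished fourth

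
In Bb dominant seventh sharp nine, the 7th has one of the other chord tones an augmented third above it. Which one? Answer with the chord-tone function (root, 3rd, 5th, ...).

9th

Bb7#9 (Bb dominant seventh sharp nine): Bb, D, F, Ab, C#.
The 7th is Ab. An augmented third above Ab is C#.
C# is the chord's 9th.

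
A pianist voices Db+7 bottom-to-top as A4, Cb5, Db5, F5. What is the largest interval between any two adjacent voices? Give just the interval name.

major 3rd

Adjacent intervals: A4→Cb5 = diminished third; Cb5→Db5 = major second; Db5→F5 = major third.
The largest is Db5 to F5, a major third (4 semitones).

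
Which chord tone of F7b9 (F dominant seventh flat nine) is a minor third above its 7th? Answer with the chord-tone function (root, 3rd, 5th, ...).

The chord tones of F7b9 are F, A, C, E♭, G♭.
The 7th is E♭. A minor third above E♭ is G♭.
G♭ is the chord's 9th.

9th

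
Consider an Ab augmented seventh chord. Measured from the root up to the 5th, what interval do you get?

Spelling the chord: Ab C E Gb.
The root is Ab and the 5th is E.
Ab up to E is 8 semitones, a half step wider than a perfect fifth, so the interval is augmented.

augmented fifth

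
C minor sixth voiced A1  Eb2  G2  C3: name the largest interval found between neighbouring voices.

Adjacent intervals: A1→Eb2 = diminished fifth; Eb2→G2 = major third; G2→C3 = perfect fourth.
The largest is A1 to Eb2, a diminished fifth (6 semitones).

d5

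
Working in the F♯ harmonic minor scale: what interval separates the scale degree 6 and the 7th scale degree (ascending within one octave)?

augmented second

The scale runs F♯ G♯ A B C♯ D E♯.
The scale degree 6 is D and the degree 7 is E♯.
2 letter names make it a second; at 3 semitones (a half step wider than major) the quality is augmented.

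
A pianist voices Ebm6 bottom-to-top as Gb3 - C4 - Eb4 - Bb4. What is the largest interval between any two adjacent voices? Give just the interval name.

perfect 5th

Adjacent intervals: Gb3→C4 = augmented fourth; C4→Eb4 = minor third; Eb4→Bb4 = perfect fifth.
The largest is Eb4 to Bb4, a perfect fifth (7 semitones).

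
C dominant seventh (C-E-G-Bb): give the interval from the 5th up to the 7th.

That puts G below Bb.
3 letter names make it a third; at 3 semitones (a half step narrower than major) the quality is minor.

minor third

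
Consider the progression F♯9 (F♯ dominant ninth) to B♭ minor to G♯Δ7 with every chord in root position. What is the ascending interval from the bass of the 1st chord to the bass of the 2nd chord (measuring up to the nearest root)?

diminished fourth

The roots are F♯ and B♭.
4 letter names make it a fourth; at 4 semitones (a half step narrower than perfect) the quality is diminished.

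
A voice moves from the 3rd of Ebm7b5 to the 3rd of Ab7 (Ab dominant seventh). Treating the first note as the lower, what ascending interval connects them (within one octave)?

Ebm7b5 has Gb as its 3rd, and Ab7 (Ab dominant seventh) has C as its 3rd.
From Gb to C: 6 semitones over a fourth = augmented.

A4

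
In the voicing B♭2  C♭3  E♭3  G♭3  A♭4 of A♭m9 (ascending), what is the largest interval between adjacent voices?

Adjacent intervals: B♭2→C♭3 = minor second; C♭3→E♭3 = major third; E♭3→G♭3 = minor third; G♭3→A♭4 = major ninth.
The largest is G♭3 to A♭4, a major ninth (14 semitones).

major ninth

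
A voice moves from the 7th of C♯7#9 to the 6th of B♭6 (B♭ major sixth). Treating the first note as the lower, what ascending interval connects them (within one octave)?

The 7th of C♯7#9 is B; the 6th of B♭6 (B♭ major sixth) is G.
B up to G is 8 semitones, a half step narrower than a major sixth, so the interval is minor.

minor sixth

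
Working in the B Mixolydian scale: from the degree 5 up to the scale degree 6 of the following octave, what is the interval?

Spelling the B Mixolydian scale: B C# D# E F# G# A.
Degree 5 = F#; scale degree 6 (up an octave) = G#.
Counting 9 letters and 14 half steps from F# gives a major ninth.

major ninth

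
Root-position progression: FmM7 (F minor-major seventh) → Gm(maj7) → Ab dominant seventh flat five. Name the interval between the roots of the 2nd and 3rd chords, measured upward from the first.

minor 2nd

The roots are G and Ab.
G up to Ab is 1 semitone, a half step narrower than a major second, so the interval is minor.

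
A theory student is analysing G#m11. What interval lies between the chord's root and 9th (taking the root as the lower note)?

The chord tones of G#m11 are G#, B, D#, F#, A#, C#.
The root is G# and the 9th is A#.
Counting 9 letters and 14 half steps from G# gives a major ninth.

M9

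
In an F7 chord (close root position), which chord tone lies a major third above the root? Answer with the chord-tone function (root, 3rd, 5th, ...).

3rd

F7 (F dominant seventh): F-A-C-E♭.
The root is F. A major third above F is A.
A is the chord's 3rd.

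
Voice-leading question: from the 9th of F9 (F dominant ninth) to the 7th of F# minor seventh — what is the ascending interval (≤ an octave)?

major 6th

The 9th of F9 (F dominant ninth) is G; the 7th of F# minor seventh is E.
Counting 6 letters and 9 half steps from G gives a major sixth.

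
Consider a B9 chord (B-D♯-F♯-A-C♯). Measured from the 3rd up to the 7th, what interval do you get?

diminished fifth

So we need the interval from D♯ up to A.
From D♯ to A: 6 semitones over a fifth = diminished.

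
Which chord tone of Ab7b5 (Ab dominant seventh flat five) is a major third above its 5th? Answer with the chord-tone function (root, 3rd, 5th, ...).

7th

The chord tones of Ab7b5 are Ab-C-Ebb-Gb.
The 5th is Ebb. A major third above Ebb is Gb.
Gb is the chord's 7th.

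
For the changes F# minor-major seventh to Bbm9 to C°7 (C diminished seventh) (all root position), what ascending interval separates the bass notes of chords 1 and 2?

The roots are F# and Bb.
From F# to Bb: 4 semitones over a fourth = diminished.

diminished fourth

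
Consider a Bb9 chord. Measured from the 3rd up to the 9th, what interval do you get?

The chord tones of Bb dominant ninth are Bb–D–F–Ab–C.
3rd = D; 9th = C.
D up to C is 10 semitones, a half step narrower than a major seventh, so the interval is minor.

minor 7th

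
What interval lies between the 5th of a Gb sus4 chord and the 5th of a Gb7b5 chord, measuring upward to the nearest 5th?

diminished octave

Gb sus4 has Db as its 5th, and Gb7b5 has Dbb as its 5th.
From Db to Dbb: 11 semitones over an octave = diminished.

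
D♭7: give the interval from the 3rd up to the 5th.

minor third

The chord tones of D♭ dominant seventh are D♭-F-A♭-C♭.
That puts F below A♭.
3 letter names make it a third; at 3 semitones (a half step narrower than major) the quality is minor.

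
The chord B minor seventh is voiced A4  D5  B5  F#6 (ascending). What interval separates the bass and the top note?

major thirteenth

The outer voices are A4 and F#6.
Counting 13 letters and 21 half steps from A gives a major thirteenth.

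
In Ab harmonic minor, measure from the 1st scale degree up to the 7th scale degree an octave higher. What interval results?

Ab harmonic minor: Ab Bb Cb Db Eb Fb G.
The 1st scale degree is Ab and the degree 7 (up an octave) is G.
Counting 14 letters and 23 half steps from Ab gives a major fourteenth.

major fourteenth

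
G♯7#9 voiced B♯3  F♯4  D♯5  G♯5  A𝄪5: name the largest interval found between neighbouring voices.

Adjacent intervals: B♯3→F♯4 = diminished fifth; F♯4→D♯5 = major sixth; D♯5→G♯5 = perfect fourth; G♯5→A𝄪5 = augmented second.
The largest is F♯4 to D♯5, a major sixth (9 semitones).

major 6th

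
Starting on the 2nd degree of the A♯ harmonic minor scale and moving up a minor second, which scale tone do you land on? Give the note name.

The scale is A♯ B♯ C♯ D♯ E♯ F♯ G𝄪.
The 2nd degree is B♯; a minor second above that is C♯ — scale degree 3.

C#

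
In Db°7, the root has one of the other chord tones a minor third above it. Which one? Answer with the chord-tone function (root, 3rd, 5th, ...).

Dbdim7: Db, Fb, Abb, Cbb.
The root is Db. A minor third above Db is Fb.
Fb is the chord's 3rd.

3rd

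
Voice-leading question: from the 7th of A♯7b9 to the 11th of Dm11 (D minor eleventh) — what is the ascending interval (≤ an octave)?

The 7th of A♯7b9 is G♯; the 11th of Dm11 (D minor eleventh) is G.
From G♯ to G: 11 semitones over an octave = diminished.

d8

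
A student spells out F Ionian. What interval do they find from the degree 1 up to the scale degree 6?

major 6th

Spelling F Ionian: F G A Bb C D E.
Degree 1 = F; 6th degree = D.
F up to D spans 6 letter names and 9 semitones — a major sixth.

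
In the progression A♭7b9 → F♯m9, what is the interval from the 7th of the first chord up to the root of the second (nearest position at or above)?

augmented seventh

A♭7b9 has G♭ as its 7th, and F♯m9 has F♯ as its root.
From G♭ to F♯: 12 semitones over a seventh = augmented.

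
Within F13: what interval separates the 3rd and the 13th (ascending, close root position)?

Spelling the chord: F-A-C-Eb-G-D.
3rd = A; 13th = D.
A up to D spans 11 letter names and 17 semitones — a perfect eleventh.

P11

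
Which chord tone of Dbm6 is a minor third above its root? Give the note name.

Dbmin6 is spelled Db, Fb, Ab, Bb.
The root is Db. A minor third above Db is Fb.
Fb is the chord's 3rd.

Fb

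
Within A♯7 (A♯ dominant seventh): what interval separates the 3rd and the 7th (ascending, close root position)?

diminished 5th

A♯7: A♯–C𝄪–E♯–G♯.
That puts C𝄪 below G♯.
From C𝄪 to G♯: 6 semitones over a fifth = diminished.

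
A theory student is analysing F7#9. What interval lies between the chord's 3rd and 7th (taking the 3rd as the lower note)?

Spelling the chord: F, A, C, E♭, G♯.
That puts A below E♭.
5 letter names make it a fifth; at 6 semitones (a half step narrower than perfect) the quality is diminished.

d5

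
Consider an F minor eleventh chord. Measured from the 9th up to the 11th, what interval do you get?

The chord tones of Fm11 are F–Ab–C–Eb–G–Bb.
So we need the interval from G up to Bb.
3 letter names make it a third; at 3 semitones (a half step narrower than major) the quality is minor.

minor third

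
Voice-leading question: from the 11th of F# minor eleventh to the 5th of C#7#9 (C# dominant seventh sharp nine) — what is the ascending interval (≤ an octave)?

F# minor eleventh has B as its 11th, and C#7#9 (C# dominant seventh sharp nine) has G# as its 5th.
B up to G# spans 6 letter names and 9 semitones — a major sixth.

major sixth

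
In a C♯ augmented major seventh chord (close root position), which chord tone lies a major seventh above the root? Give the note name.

B#

The chord tones of C♯maj7#5 are C♯ E♯ G𝄪 B♯.
The root is C♯. A major seventh above C♯ is B♯.
B♯ is the chord's 7th.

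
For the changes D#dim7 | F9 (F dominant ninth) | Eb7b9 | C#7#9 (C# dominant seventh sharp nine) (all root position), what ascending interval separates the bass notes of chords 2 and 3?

The roots are F and Eb.
F up to Eb is 10 semitones, a half step narrower than a major seventh, so the interval is minor.

minor 7th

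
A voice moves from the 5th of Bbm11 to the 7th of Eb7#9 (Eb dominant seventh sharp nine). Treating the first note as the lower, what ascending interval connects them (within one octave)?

Bbm11 has F as its 5th, and Eb7#9 (Eb dominant seventh sharp nine) has Db as its 7th.
F up to Db is 8 semitones, a half step narrower than a major sixth, so the interval is minor.

minor sixth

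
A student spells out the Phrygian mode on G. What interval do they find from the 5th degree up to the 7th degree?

m3

G phrygian: G Ab Bb C D Eb F.
That puts D below F.
From D to F: 3 semitones over a third = minor.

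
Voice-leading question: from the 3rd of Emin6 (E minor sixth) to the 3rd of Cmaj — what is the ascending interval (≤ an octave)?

major 6th

The 3rd of Emin6 (E minor sixth) is G; the 3rd of Cmaj is E.
From G to E is 9 semitones, exactly the major sixth.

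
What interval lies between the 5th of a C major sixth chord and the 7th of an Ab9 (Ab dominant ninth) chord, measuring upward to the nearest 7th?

The 5th of C major sixth is G; the 7th of Ab9 (Ab dominant ninth) is Gb.
From G to Gb: 11 semitones over an octave = diminished.

diminished octave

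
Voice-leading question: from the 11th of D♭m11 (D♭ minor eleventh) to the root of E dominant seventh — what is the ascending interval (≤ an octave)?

augmented 6th

The 11th of D♭m11 (D♭ minor eleventh) is G♭; the root of E dominant seventh is E.
6 letter names make it a sixth; at 10 semitones (a half step wider than major) the quality is augmented.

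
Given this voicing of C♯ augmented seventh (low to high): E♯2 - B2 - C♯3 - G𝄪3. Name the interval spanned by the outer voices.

major 10th

The outer voices are E♯2 and G𝄪3.
From E♯ to G𝄪 is 16 semitones, exactly the major tenth.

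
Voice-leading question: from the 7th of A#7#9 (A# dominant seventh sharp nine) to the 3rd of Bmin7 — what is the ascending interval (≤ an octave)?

The 7th of A#7#9 (A# dominant seventh sharp nine) is G#; the 3rd of Bmin7 is D.
G# up to D is 6 semitones, a half step narrower than a perfect fifth, so the interval is diminished.

diminished fifth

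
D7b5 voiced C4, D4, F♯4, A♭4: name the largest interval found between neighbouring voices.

Adjacent intervals: C4→D4 = major second; D4→F♯4 = major third; F♯4→A♭4 = diminished third.
The largest is D4 to F♯4, a major third (4 semitones).

major third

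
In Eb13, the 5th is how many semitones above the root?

7

Eb13: Eb G Bb Db F C.
Eb to Bb is a perfect fifth: 7 semitones.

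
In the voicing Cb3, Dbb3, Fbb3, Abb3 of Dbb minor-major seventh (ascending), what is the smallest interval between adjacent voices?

Adjacent intervals: Cb3→Dbb3 = minor second; Dbb3→Fbb3 = minor third; Fbb3→Abb3 = major third.
The smallest is Cb3 to Dbb3, a minor second (1 semitone).

minor second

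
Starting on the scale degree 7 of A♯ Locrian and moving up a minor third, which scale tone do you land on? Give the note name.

The scale is A♯ B C♯ D♯ E F♯ G♯.
The scale degree 7 is G♯; a minor third above that is B — scale degree 2.

B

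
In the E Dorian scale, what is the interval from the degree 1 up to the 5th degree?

perfect fifth

E dorian: E F# G A B C# D.
That puts E below B.
From E to B is 7 semitones, exactly the perfect fifth.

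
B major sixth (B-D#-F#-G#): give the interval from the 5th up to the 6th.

major second

5th = F#; 6th = G#.
F# up to G# spans 2 letter names and 2 semitones — a major second.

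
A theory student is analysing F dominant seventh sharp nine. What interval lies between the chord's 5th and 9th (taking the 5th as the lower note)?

F7#9: F A C E♭ G♯.
5th = C; 9th = G♯.
C up to G♯ is 8 semitones, a half step wider than a perfect fifth, so the interval is augmented.

A5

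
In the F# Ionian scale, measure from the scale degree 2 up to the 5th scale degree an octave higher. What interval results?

The scale runs F# G# A# B C# D# E#.
So we need the interval from G# up to C#.
From G# to C# is 17 semitones, exactly the perfect eleventh.

perfect 11th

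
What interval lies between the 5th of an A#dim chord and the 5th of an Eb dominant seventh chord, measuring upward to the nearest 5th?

A#dim has E as its 5th, and Eb dominant seventh has Bb as its 5th.
E up to Bb is 6 semitones, a half step narrower than a perfect fifth, so the interval is diminished.

d5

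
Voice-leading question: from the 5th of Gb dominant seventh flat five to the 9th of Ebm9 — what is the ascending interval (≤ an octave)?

Gb dominant seventh flat five has Dbb as its 5th, and Ebm9 has F as its 9th.
3 letter names make it a third; at 5 semitones (a half step wider than major) the quality is augmented.

augmented third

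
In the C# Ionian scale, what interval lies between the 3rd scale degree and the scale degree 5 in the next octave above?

minor tenth

The scale runs C# D# E# F# G# A# B#.
The 3rd scale degree is E# and the scale degree 5 (up an octave) is G#.
E# up to G# is 15 semitones, a half step narrower than a major tenth, so the interval is minor.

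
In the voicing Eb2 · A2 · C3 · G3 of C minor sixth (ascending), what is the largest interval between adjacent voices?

perfect 5th

Adjacent intervals: Eb2→A2 = augmented fourth; A2→C3 = minor third; C3→G3 = perfect fifth.
The largest is C3 to G3, a perfect fifth (7 semitones).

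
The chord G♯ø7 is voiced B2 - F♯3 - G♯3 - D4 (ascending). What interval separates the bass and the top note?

The outer voices are B2 and D4.
From B to D: 15 semitones over a tenth = minor.

minor 10th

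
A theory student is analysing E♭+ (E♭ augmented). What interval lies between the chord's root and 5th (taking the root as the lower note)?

A5

E♭aug (E♭ augmented) is spelled E♭, G, B.
The root is E♭ and the 5th is B.
E♭ up to B is 8 semitones, a half step wider than a perfect fifth, so the interval is augmented.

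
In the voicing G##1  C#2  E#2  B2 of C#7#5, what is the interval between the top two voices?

diminished fifth

Those voices are E#2 and B2.
5 letter names make it a fifth; at 6 semitones (a half step narrower than perfect) the quality is diminished.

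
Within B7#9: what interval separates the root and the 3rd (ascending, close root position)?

The chord tones of B7#9 (B dominant seventh sharp nine) are B, D#, F#, A, C##.
That puts B below D#.
Counting 3 letters and 4 half steps from B gives a major third.

major third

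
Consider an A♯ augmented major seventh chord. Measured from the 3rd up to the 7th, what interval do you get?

A♯+maj7 (A♯ augmented major seventh): A♯–C𝄪–E𝄪–G𝄪.
That puts C𝄪 below G𝄪.
Counting 5 letters and 7 half steps from C𝄪 gives a perfect fifth.

perfect fifth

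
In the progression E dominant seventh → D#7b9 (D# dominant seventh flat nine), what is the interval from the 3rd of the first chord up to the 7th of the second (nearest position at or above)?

The 3rd of E dominant seventh is G#; the 7th of D#7b9 (D# dominant seventh flat nine) is C#.
Counting 4 letters and 5 half steps from G# gives a perfect fourth.

perfect 4th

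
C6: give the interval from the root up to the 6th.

major sixth

Spelling the chord: C-E-G-A.
The root is C and the 6th is A.
Counting 6 letters and 9 half steps from C gives a major sixth.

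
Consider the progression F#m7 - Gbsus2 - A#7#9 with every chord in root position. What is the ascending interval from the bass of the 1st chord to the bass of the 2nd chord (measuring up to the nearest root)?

The roots are F# and Gb.
2 letter names make it a second; at 0 semitones (a whole step narrower than major) the quality is diminished.

diminished second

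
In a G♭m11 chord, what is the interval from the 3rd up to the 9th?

major seventh

Spelling the chord: G♭-B𝄫-D♭-F♭-A♭-C♭.
So we need the interval from B𝄫 up to A♭.
B𝄫 up to A♭ spans 7 letter names and 11 semitones — a major seventh.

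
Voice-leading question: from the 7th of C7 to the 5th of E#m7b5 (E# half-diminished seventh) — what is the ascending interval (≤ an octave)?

A1

The 7th of C7 is Bb; the 5th of E#m7b5 (E# half-diminished seventh) is B.
1 letter names make it a unison; at 1 semitone (a half step wider than perfect) the quality is augmented.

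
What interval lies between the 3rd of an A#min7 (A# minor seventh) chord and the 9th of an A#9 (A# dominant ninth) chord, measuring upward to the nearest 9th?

major seventh

The 3rd of A#min7 (A# minor seventh) is C#; the 9th of A#9 (A# dominant ninth) is B#.
From C# to B# is 11 semitones, exactly the major seventh.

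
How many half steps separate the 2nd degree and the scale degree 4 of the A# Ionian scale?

3

The scale is A# B# C## D# E# F## G##.
B# up to D# is a minor third — 3 semitones.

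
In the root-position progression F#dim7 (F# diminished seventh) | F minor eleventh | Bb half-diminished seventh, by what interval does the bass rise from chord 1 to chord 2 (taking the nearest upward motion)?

diminished octave

The roots are F# and F.
F# up to F is 11 semitones, a half step narrower than a perfect octave, so the interval is diminished.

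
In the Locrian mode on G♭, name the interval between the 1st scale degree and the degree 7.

minor seventh

Spelling the Locrian mode on G♭: G♭ A𝄫 B𝄫 C♭ D𝄫 E𝄫 F♭.
So we need the interval from G♭ up to F♭.
From G♭ to F♭: 10 semitones over a seventh = minor.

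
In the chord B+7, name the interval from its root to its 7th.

The chord tones of B+7 (B augmented seventh) are B, D#, F##, A.
The root is B and the 7th is A.
B up to A is 10 semitones, a half step narrower than a major seventh, so the interval is minor.

m7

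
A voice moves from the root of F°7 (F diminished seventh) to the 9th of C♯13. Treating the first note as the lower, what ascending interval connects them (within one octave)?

augmented 6th

The root of F°7 (F diminished seventh) is F; the 9th of C♯13 is D♯.
6 letter names make it a sixth; at 10 semitones (a half step wider than major) the quality is augmented.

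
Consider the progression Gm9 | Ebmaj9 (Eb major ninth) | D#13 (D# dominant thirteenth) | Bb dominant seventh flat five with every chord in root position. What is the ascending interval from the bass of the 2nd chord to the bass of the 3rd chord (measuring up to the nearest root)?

The roots are Eb and D#.
7 letter names make it a seventh; at 12 semitones (a half step wider than major) the quality is augmented.

augmented seventh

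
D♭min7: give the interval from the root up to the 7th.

minor seventh

D♭-7: D♭-F♭-A♭-C♭.
The root is D♭ and the 7th is C♭.
7 letter names make it a seventh; at 10 semitones (a half step narrower than major) the quality is minor.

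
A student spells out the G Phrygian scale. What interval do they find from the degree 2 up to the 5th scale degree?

The scale runs G A♭ B♭ C D E♭ F.
That puts A♭ below D.
4 letter names make it a fourth; at 6 semitones (a half step wider than perfect) the quality is augmented.

augmented fourth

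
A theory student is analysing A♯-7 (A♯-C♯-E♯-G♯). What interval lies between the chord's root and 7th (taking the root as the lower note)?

That puts A♯ below G♯.
7 letter names make it a seventh; at 10 semitones (a half step narrower than major) the quality is minor.

minor 7th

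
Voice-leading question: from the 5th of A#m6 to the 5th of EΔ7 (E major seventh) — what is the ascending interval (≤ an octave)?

diminished fifth

A#m6 has E# as its 5th, and EΔ7 (E major seventh) has B as its 5th.
5 letter names make it a fifth; at 6 semitones (a half step narrower than perfect) the quality is diminished.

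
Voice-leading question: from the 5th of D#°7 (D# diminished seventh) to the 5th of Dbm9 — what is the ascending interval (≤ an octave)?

diminished octave

The 5th of D#°7 (D# diminished seventh) is A; the 5th of Dbm9 is Ab.
8 letter names make it an octave; at 11 semitones (a half step narrower than perfect) the quality is diminished.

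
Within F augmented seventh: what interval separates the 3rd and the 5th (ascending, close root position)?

F+7: F, A, C#, Eb.
3rd = A; 5th = C#.
Counting 3 letters and 4 half steps from A gives a major third.

major third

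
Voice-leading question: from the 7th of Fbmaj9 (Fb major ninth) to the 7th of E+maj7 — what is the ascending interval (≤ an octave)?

augmented 7th

The 7th of Fbmaj9 (Fb major ninth) is Eb; the 7th of E+maj7 is D#.
7 letter names make it a seventh; at 12 semitones (a half step wider than major) the quality is augmented.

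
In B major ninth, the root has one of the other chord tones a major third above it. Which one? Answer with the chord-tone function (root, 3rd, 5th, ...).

3rd

The chord tones of Bmaj9 are B, D#, F#, A#, C#.
The root is B. A major third above B is D#.
D# is the chord's 3rd.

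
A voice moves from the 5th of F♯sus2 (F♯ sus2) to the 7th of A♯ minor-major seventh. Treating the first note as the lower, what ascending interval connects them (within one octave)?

F♯sus2 (F♯ sus2) has C♯ as its 5th, and A♯ minor-major seventh has G𝄪 as its 7th.
C♯ up to G𝄪 is 8 semitones, a half step wider than a perfect fifth, so the interval is augmented.

augmented fifth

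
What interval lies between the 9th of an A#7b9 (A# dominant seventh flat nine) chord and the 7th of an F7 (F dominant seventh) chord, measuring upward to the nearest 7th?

The 9th of A#7b9 (A# dominant seventh flat nine) is B; the 7th of F7 (F dominant seventh) is Eb.
From B to Eb: 4 semitones over a fourth = diminished.

d4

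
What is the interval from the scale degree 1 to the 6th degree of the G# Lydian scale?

major 6th

The scale runs G# A# B# C## D# E# F##.
Scale degree 1 = G#; 6th scale degree = E#.
Counting 6 letters and 9 half steps from G# gives a major sixth.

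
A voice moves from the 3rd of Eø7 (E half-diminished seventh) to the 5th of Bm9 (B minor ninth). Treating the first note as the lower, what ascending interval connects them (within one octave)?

The 3rd of Eø7 (E half-diminished seventh) is G; the 5th of Bm9 (B minor ninth) is F#.
From G to F# is 11 semitones, exactly the major seventh.

major 7th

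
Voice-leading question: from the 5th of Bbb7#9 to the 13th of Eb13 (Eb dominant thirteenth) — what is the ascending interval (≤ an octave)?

The 5th of Bbb7#9 is Fb; the 13th of Eb13 (Eb dominant thirteenth) is C.
5 letter names make it a fifth; at 8 semitones (a half step wider than perfect) the quality is augmented.

A5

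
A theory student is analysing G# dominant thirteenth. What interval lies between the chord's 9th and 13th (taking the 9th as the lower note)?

G# dominant thirteenth is spelled G#, B#, D#, F#, A#, E#.
So we need the interval from A# up to E#.
Counting 5 letters and 7 half steps from A# gives a perfect fifth.

perfect fifth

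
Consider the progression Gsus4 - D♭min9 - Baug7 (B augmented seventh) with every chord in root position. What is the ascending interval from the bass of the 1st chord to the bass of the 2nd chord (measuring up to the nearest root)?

d5

The roots are G and D♭.
G up to D♭ is 6 semitones, a half step narrower than a perfect fifth, so the interval is diminished.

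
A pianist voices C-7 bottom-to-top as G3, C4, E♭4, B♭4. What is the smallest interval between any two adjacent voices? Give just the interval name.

Adjacent intervals: G3→C4 = perfect fourth; C4→E♭4 = minor third; E♭4→B♭4 = perfect fifth.
The smallest is C4 to E♭4, a minor third (3 semitones).

minor third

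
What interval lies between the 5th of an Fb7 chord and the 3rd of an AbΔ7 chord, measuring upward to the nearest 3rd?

augmented unison

The 5th of Fb7 is Cb; the 3rd of AbΔ7 is C.
From Cb to C: 1 semitone over a unison = augmented.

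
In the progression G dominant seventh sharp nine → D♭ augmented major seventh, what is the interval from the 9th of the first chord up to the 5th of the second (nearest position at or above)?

The 9th of G dominant seventh sharp nine is A♯; the 5th of D♭ augmented major seventh is A.
From A♯ to A: 11 semitones over an octave = diminished.

diminished octave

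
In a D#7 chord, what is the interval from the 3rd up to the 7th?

diminished fifth

Spelling the chord: D#, F##, A#, C#.
The 3rd is F## and the 7th is C#.
From F## to C#: 6 semitones over a fifth = diminished.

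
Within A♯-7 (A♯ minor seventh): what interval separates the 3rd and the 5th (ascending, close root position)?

major third

The chord tones of A♯-7 (A♯ minor seventh) are A♯, C♯, E♯, G♯.
So we need the interval from C♯ up to E♯.
Counting 3 letters and 4 half steps from C♯ gives a major third.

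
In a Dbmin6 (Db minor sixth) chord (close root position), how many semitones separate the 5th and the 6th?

2

Db minor sixth is spelled Db, Fb, Ab, Bb.
Ab to Bb is a major second: 2 semitones.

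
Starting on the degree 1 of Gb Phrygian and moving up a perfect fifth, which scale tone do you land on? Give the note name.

The scale is Gb Abb Bbb Cb Db Ebb Fb.
The degree 1 is Gb; a perfect fifth above that is Db — scale degree 5.

Db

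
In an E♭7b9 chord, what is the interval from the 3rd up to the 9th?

diminished seventh

Spelling the chord: E♭–G–B♭–D♭–F♭.
That puts G below F♭.
From G to F♭: 9 semitones over a seventh = diminished.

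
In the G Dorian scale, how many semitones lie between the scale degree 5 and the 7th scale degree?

The scale is G A Bb C D E F.
D up to F is a minor third — 3 semitones.

3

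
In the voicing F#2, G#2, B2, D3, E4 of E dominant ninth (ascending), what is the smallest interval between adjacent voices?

Adjacent intervals: F#2→G#2 = major second; G#2→B2 = minor third; B2→D3 = minor third; D3→E4 = major ninth.
The smallest is F#2 to G#2, a major second (2 semitones).

major second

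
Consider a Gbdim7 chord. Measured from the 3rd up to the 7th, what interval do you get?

Gb°7: Gb–Bbb–Dbb–Fbb.
3rd = Bbb; 7th = Fbb.
5 letter names make it a fifth; at 6 semitones (a half step narrower than perfect) the quality is diminished.

diminished fifth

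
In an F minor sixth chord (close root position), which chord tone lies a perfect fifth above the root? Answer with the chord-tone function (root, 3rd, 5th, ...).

Fmin6: F A♭ C D.
The root is F. A perfect fifth above F is C.
C is the chord's 5th.

5th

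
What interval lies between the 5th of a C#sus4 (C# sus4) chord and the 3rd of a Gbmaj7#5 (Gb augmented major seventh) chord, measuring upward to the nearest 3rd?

diminished third

The 5th of C#sus4 (C# sus4) is G#; the 3rd of Gbmaj7#5 (Gb augmented major seventh) is Bb.
G# up to Bb is 2 semitones, a whole step narrower than a major third, so the interval is diminished.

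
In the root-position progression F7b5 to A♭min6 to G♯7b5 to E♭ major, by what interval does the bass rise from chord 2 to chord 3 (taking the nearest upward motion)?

The roots are A♭ and G♯.
A♭ up to G♯ is 12 semitones, a half step wider than a major seventh, so the interval is augmented.

augmented seventh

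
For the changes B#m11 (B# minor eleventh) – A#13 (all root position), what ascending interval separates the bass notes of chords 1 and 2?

minor 7th

The roots are B# and A#.
From B# to A#: 10 semitones over a seventh = minor.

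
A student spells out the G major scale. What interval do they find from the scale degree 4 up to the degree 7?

G major: G A B C D E F#.
The scale degree 4 is C and the 7th degree is F#.
C up to F# is 6 semitones, a half step wider than a perfect fourth, so the interval is augmented.

augmented fourth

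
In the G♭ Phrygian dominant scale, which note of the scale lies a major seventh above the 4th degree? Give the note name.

Bb

The scale is G♭ A𝄫 B♭ C♭ D♭ E𝄫 F♭.
The 4th degree is C♭; a major seventh above that is B♭ — scale degree 3.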